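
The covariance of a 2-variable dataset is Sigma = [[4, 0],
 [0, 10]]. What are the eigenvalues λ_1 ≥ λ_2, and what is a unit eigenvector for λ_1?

Step 1 — characteristic polynomial of 2×2 Sigma:
  det(Sigma - λI) = λ² - trace · λ + det = 0.
  trace = 4 + 10 = 14, det = 4·10 - (0)² = 40.
Step 2 — discriminant:
  Δ = trace² - 4·det = 196 - 160 = 36.
Step 3 — eigenvalues:
  λ = (trace ± √Δ)/2 = (14 ± 6)/2,
  λ_1 = 10,  λ_2 = 4.

Step 4 — unit eigenvector for λ_1: Sigma is diagonal, so its eigenvectors are the coordinate axes. λ_1 = 10 is the diagonal entry on the second coordinate axis, hence
  v_1 = (0, 1) (||v_1|| = 1).

λ_1 = 10,  λ_2 = 4;  v_1 ≈ (0, 1)


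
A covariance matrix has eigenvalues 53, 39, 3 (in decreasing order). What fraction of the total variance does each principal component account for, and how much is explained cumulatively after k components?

Step 1 — total variance = trace(Sigma) = Σ λ_i = 53 + 39 + 3 = 95.

Step 2 — fraction explained by component i = λ_i / Σ λ:
  PC1: 53/95 = 0.5579
  PC2: 39/95 = 0.4105
  PC3: 3/95 = 0.0316

Step 3 — cumulative fraction after k components = (λ_1 + ... + λ_k) / Σ λ:
  k = 1: 53/95 = 0.5579
  k = 2: (53 + 39)/95 = 92/95 = 0.9684
  k = 3: (53 + 39 + 3)/95 = 95/95 = 1

Summary (fraction, with percent):

explained: PC1 0.5579 (55.79%), PC2 0.4105 (41.05%), PC3 0.0316 (3.16%);  cumulative: 0.5579, 0.9684, 1


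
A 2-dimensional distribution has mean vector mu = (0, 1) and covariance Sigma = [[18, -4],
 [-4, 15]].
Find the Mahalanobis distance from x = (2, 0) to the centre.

Step 1 — centre the observation: (x - mu) = (2, -1).

Step 2 — invert Sigma. det(Sigma) = 18·15 - (-4)² = 254.
  Sigma^{-1} = (1/det) · [[d, -b], [-b, a]] = [[0.0591, 0.0157],
 [0.0157, 0.0709]].

Step 3 — form the quadratic (x - mu)^T · Sigma^{-1} · (x - mu):
  Sigma^{-1} · (x - mu) = (0.1024, -0.0394).
  (x - mu)^T · [Sigma^{-1} · (x - mu)] = (2)·(0.1024) + (-1)·(-0.0394) = 0.2441.

Step 4 — take square root: d = √(0.2441) ≈ 0.4941.

d(x, mu) = √(0.2441) ≈ 0.4941


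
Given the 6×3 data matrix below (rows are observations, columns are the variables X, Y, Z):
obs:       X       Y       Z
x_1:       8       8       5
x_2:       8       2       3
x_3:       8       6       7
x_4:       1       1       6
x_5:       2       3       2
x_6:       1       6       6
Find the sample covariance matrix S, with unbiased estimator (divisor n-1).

Step 1 — column means:
  mean(X) = (8 + 8 + 8 + 1 + 2 + 1) / 6 = 28/6 = 4.6667
  mean(Y) = (8 + 2 + 6 + 1 + 3 + 6) / 6 = 26/6 = 4.3333
  mean(Z) = (5 + 3 + 7 + 6 + 2 + 6) / 6 = 29/6 = 4.8333

Step 2 — sample covariance S[i,j] = (1/(n-1)) · Σ_k (x_{k,i} - mean_i) · (x_{k,j} - mean_j), with n-1 = 5.
  S[X,X] = ((3.3333)·(3.3333) + (3.3333)·(3.3333) + (3.3333)·(3.3333) + (-3.6667)·(-3.6667) + (-2.6667)·(-2.6667) + (-3.6667)·(-3.6667)) / 5 = 67.3333/5 = 13.4667
  S[X,Y] = ((3.3333)·(3.6667) + (3.3333)·(-2.3333) + (3.3333)·(1.6667) + (-3.6667)·(-3.3333) + (-2.6667)·(-1.3333) + (-3.6667)·(1.6667)) / 5 = 19.6667/5 = 3.9333
  S[X,Z] = ((3.3333)·(0.1667) + (3.3333)·(-1.8333) + (3.3333)·(2.1667) + (-3.6667)·(1.1667) + (-2.6667)·(-2.8333) + (-3.6667)·(1.1667)) / 5 = 0.6667/5 = 0.1333
  S[Y,Y] = ((3.6667)·(3.6667) + (-2.3333)·(-2.3333) + (1.6667)·(1.6667) + (-3.3333)·(-3.3333) + (-1.3333)·(-1.3333) + (1.6667)·(1.6667)) / 5 = 37.3333/5 = 7.4667
  S[Y,Z] = ((3.6667)·(0.1667) + (-2.3333)·(-1.8333) + (1.6667)·(2.1667) + (-3.3333)·(1.1667) + (-1.3333)·(-2.8333) + (1.6667)·(1.1667)) / 5 = 10.3333/5 = 2.0667
  S[Z,Z] = ((0.1667)·(0.1667) + (-1.8333)·(-1.8333) + (2.1667)·(2.1667) + (1.1667)·(1.1667) + (-2.8333)·(-2.8333) + (1.1667)·(1.1667)) / 5 = 18.8333/5 = 3.7667

S is symmetric (S[j,i] = S[i,j]). Assembling:

S = [[13.4667, 3.9333, 0.1333],
 [3.9333, 7.4667, 2.0667],
 [0.1333, 2.0667, 3.7667]]


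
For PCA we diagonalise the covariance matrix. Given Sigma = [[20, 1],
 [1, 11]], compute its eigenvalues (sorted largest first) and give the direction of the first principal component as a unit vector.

Step 1 — characteristic polynomial of 2×2 Sigma:
  det(Sigma - λI) = λ² - trace · λ + det = 0.
  trace = 20 + 11 = 31, det = 20·11 - (1)² = 219.
Step 2 — discriminant:
  Δ = trace² - 4·det = 961 - 876 = 85.
Step 3 — eigenvalues:
  λ = (trace ± √Δ)/2 = (31 ± 9.2195)/2,
  λ_1 = 20.1098,  λ_2 = 10.8902.

Step 4 — unit eigenvector for λ_1: solve (Sigma - λ_1 I)v = 0. First row:
  (20 - 20.1098)·v_x + (1)·v_y = 0, i.e. (-0.1098)·v_x + (1)·v_y = 0,
  so v ∝ (b, λ_1 - a) = (1, 0.1098) = u.
  ||u|| = √((1)² + (0.1098)²) = √(1.012) ≈ 1.006,
  v_1 = u/||u|| ≈ (0.994, 0.1091) (||v_1|| = 1).

λ_1 = 20.1098,  λ_2 = 10.8902;  v_1 ≈ (0.994, 0.1091)


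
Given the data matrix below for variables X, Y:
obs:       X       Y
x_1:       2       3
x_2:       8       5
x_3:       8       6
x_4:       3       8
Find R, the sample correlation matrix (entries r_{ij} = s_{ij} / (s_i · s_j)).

Step 1 — column means:
  mean(X) = (2 + 8 + 8 + 3) / 4 = 21/4 = 5.25
  mean(Y) = (3 + 5 + 6 + 8) / 4 = 22/4 = 5.5

Step 2 — sample variances and covariances s[i,j] = (1/(n-1)) · Σ_k (x_{k,i} - mean_i) · (x_{k,j} - mean_j), with n-1 = 3:
  s[X,X] = ((-3.25)·(-3.25) + (2.75)·(2.75) + (2.75)·(2.75) + (-2.25)·(-2.25)) / 3 = 30.75/3 = 10.25
  s[X,Y] = ((-3.25)·(-2.5) + (2.75)·(-0.5) + (2.75)·(0.5) + (-2.25)·(2.5)) / 3 = 2.5/3 = 0.8333
  s[Y,Y] = ((-2.5)·(-2.5) + (-0.5)·(-0.5) + (0.5)·(0.5) + (2.5)·(2.5)) / 3 = 13/3 = 4.3333
  Sample standard deviations s_i = √(s[i,i]):
  s(X) = √(10.25) = 3.2016
  s(Y) = √(4.3333) = 2.0817

Step 3 — r_{ij} = s_{ij} / (s_i · s_j):
  r[X,X] = 1 (diagonal).
  r[X,Y] = 0.8333 / (3.2016 · 2.0817) = 0.8333 / 6.6646 = 0.125
  r[Y,Y] = 1 (diagonal).

R is symmetric with unit diagonal. Assembling:

R = [[1, 0.125],
 [0.125, 1]]


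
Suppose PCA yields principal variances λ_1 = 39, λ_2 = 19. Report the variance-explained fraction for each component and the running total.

Step 1 — total variance = trace(Sigma) = Σ λ_i = 39 + 19 = 58.

Step 2 — fraction explained by component i = λ_i / Σ λ:
  PC1: 39/58 = 0.6724
  PC2: 19/58 = 0.3276

Step 3 — cumulative fraction after k components = (λ_1 + ... + λ_k) / Σ λ:
  k = 1: 39/58 = 0.6724
  k = 2: (39 + 19)/58 = 58/58 = 1

Summary (fraction, with percent):

explained: PC1 0.6724 (67.24%), PC2 0.3276 (32.76%);  cumulative: 0.6724, 1


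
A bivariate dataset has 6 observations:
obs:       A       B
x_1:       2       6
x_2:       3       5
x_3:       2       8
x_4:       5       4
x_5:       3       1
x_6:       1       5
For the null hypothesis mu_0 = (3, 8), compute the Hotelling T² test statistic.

Step 1 — sample mean vector:
  mean(A) = (2 + 3 + 2 + 5 + 3 + 1) / 6 = 16/6 = 2.6667
  mean(B) = (6 + 5 + 8 + 4 + 1 + 5) / 6 = 29/6 = 4.8333
  x̄ = (2.6667, 4.8333),  deviation x̄ - mu_0 = (2.6667, 4.8333) - (3, 8) = (-0.3333, -3.1667).

Step 2 — sample covariance matrix, S[i,j] = (1/(n-1)) · Σ_k (x_{k,i} - mean_i) · (x_{k,j} - mean_j), divisor n-1 = 5:
  S[A,A] = ((-0.6667)·(-0.6667) + (0.3333)·(0.3333) + (-0.6667)·(-0.6667) + (2.3333)·(2.3333) + (0.3333)·(0.3333) + (-1.6667)·(-1.6667)) / 5 = 9.3333/5 = 1.8667
  S[A,B] = ((-0.6667)·(1.1667) + (0.3333)·(0.1667) + (-0.6667)·(3.1667) + (2.3333)·(-0.8333) + (0.3333)·(-3.8333) + (-1.6667)·(0.1667)) / 5 = -6.3333/5 = -1.2667
  S[B,B] = ((1.1667)·(1.1667) + (0.1667)·(0.1667) + (3.1667)·(3.1667) + (-0.8333)·(-0.8333) + (-3.8333)·(-3.8333) + (0.1667)·(0.1667)) / 5 = 26.8333/5 = 5.3667
  S = [[1.8667, -1.2667],
 [-1.2667, 5.3667]].

Step 3 — invert S. det(S) = 1.8667·5.3667 - (-1.2667)² = 8.4133.
  S^{-1} = (1/det) · [[d, -b], [-b, a]] = [[0.6379, 0.1506],
 [0.1506, 0.2219]].

Step 4 — quadratic form (x̄ - mu_0)^T · S^{-1} · (x̄ - mu_0):
  S^{-1} · (x̄ - mu_0) = (-0.6894, -0.7528),
  (x̄ - mu_0)^T · [...] = (-0.3333)·(-0.6894) + (-3.1667)·(-0.7528) = 2.6136.

Step 5 — scale by n: T² = 6 · 2.6136 = 15.6815.

T² ≈ 15.6815


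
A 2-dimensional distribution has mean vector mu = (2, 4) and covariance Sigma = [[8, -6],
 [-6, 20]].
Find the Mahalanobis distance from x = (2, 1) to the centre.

Step 1 — centre the observation: (x - mu) = (0, -3).

Step 2 — invert Sigma. det(Sigma) = 8·20 - (-6)² = 124.
  Sigma^{-1} = (1/det) · [[d, -b], [-b, a]] = [[0.1613, 0.0484],
 [0.0484, 0.0645]].

Step 3 — form the quadratic (x - mu)^T · Sigma^{-1} · (x - mu):
  Sigma^{-1} · (x - mu) = (-0.1452, -0.1935).
  (x - mu)^T · [Sigma^{-1} · (x - mu)] = (0)·(-0.1452) + (-3)·(-0.1935) = 0.5806.

Step 4 — take square root: d = √(0.5806) ≈ 0.762.

d(x, mu) = √(0.5806) ≈ 0.762


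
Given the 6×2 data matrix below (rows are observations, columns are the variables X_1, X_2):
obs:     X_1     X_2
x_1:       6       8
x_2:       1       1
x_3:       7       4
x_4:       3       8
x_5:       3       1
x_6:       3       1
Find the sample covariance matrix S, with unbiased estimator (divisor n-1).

Step 1 — column means:
  mean(X_1) = (6 + 1 + 7 + 3 + 3 + 3) / 6 = 23/6 = 3.8333
  mean(X_2) = (8 + 1 + 4 + 8 + 1 + 1) / 6 = 23/6 = 3.8333

Step 2 — sample covariance S[i,j] = (1/(n-1)) · Σ_k (x_{k,i} - mean_i) · (x_{k,j} - mean_j), with n-1 = 5.
  S[X_1,X_1] = ((2.1667)·(2.1667) + (-2.8333)·(-2.8333) + (3.1667)·(3.1667) + (-0.8333)·(-0.8333) + (-0.8333)·(-0.8333) + (-0.8333)·(-0.8333)) / 5 = 24.8333/5 = 4.9667
  S[X_1,X_2] = ((2.1667)·(4.1667) + (-2.8333)·(-2.8333) + (3.1667)·(0.1667) + (-0.8333)·(4.1667) + (-0.8333)·(-2.8333) + (-0.8333)·(-2.8333)) / 5 = 18.8333/5 = 3.7667
  S[X_2,X_2] = ((4.1667)·(4.1667) + (-2.8333)·(-2.8333) + (0.1667)·(0.1667) + (4.1667)·(4.1667) + (-2.8333)·(-2.8333) + (-2.8333)·(-2.8333)) / 5 = 58.8333/5 = 11.7667

S is symmetric (S[j,i] = S[i,j]). Assembling:

S = [[4.9667, 3.7667],
 [3.7667, 11.7667]]


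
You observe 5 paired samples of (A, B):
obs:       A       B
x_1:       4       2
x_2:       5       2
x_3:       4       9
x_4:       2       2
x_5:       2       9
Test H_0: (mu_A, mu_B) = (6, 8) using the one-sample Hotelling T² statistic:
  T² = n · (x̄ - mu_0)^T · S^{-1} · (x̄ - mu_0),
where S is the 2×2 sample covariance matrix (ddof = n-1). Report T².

Step 1 — sample mean vector:
  mean(A) = (4 + 5 + 4 + 2 + 2) / 5 = 17/5 = 3.4
  mean(B) = (2 + 2 + 9 + 2 + 9) / 5 = 24/5 = 4.8
  x̄ = (3.4, 4.8),  deviation x̄ - mu_0 = (3.4, 4.8) - (6, 8) = (-2.6, -3.2).

Step 2 — sample covariance matrix, S[i,j] = (1/(n-1)) · Σ_k (x_{k,i} - mean_i) · (x_{k,j} - mean_j), divisor n-1 = 4:
  S[A,A] = ((0.6)·(0.6) + (1.6)·(1.6) + (0.6)·(0.6) + (-1.4)·(-1.4) + (-1.4)·(-1.4)) / 4 = 7.2/4 = 1.8
  S[A,B] = ((0.6)·(-2.8) + (1.6)·(-2.8) + (0.6)·(4.2) + (-1.4)·(-2.8) + (-1.4)·(4.2)) / 4 = -5.6/4 = -1.4
  S[B,B] = ((-2.8)·(-2.8) + (-2.8)·(-2.8) + (4.2)·(4.2) + (-2.8)·(-2.8) + (4.2)·(4.2)) / 4 = 58.8/4 = 14.7
  S = [[1.8, -1.4],
 [-1.4, 14.7]].

Step 3 — invert S. det(S) = 1.8·14.7 - (-1.4)² = 24.5.
  S^{-1} = (1/det) · [[d, -b], [-b, a]] = [[0.6, 0.0571],
 [0.0571, 0.0735]].

Step 4 — quadratic form (x̄ - mu_0)^T · S^{-1} · (x̄ - mu_0):
  S^{-1} · (x̄ - mu_0) = (-1.7429, -0.3837),
  (x̄ - mu_0)^T · [...] = (-2.6)·(-1.7429) + (-3.2)·(-0.3837) = 5.7592.

Step 5 — scale by n: T² = 5 · 5.7592 = 28.7959.

T² ≈ 28.7959


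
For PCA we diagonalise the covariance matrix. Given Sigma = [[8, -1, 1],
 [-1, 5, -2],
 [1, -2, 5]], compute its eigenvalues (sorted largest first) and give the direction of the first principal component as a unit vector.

Step 1 — characteristic polynomial p(λ) = det(λI - Sigma) = λ³ - tr·λ² + c_1·λ - det, where tr = trace, c_1 = sum of the principal 2×2 minors, det = det(Sigma):
  tr = 8 + 5 + 5 = 18,
  c_1 = (8·5 - (-1)²) + (8·5 - (1)²) + (5·5 - (-2)²) = 39 + 39 + 21 = 99,
  det = 8·(5·5 - (-2)²) - (-1)·((-1)·5 - (-2)·(1)) + (1)·((-1)·(-2) - 5·(1)) = 8·(21) - (-1)·(-3) + (1)·(-3) = 162.
  So p(λ) = λ³ - 18λ² + 99λ - 162.
Step 2 — look for an integer root (rational root theorem: any rational root is an integer divisor of 162). Testing λ = 3:
  p(3) = 27 - 162 + 297 - 162 = 0  ✓
  Dividing out (λ - 3): p(λ) = (λ - 3)(λ² - 15λ + 54).
Step 3 — remaining eigenvalues from the quadratic λ² - 15λ + 54 = 0:
  Δ = 15² - 4·54 = 225 - 216 = 9,  λ = (15 ± √9)/2 = (15 ± 3)/2 = 9 or 6.
  Sorted: λ_1 = 9,  λ_2 = 6,  λ_3 = 3  (check: sum = 18 = tr ✓).

Step 4 — unit eigenvector for λ_1 = 9: v spans the null space of (Sigma - λ_1 I), whose rows are
  r_1 = (-1, -1, 1),  r_2 = (-1, -4, -2),  r_3 = (1, -2, -4).
  v is orthogonal to every row, so take v ∝ r_1 × r_2 = ((-1)·(-2) - (1)·(-4), (1)·(-1) - (-1)·(-2), (-1)·(-4) - (-1)·(-1)) = (6, -3, 3).
  Rescale (divide by 3): u = (2, -1, 1).
  ||u|| = √((2)² + (-1)² + (1)²) = √(6) ≈ 2.4495,  v_1 = u/||u|| ≈ (0.8165, -0.4082, 0.4082) (||v_1|| = 1).

λ_1 = 9,  λ_2 = 6,  λ_3 = 3;  v_1 ≈ (0.8165, -0.4082, 0.4082)


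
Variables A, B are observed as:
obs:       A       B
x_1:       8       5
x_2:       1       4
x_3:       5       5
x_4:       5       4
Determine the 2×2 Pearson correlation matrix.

Step 1 — column means:
  mean(A) = (8 + 1 + 5 + 5) / 4 = 19/4 = 4.75
  mean(B) = (5 + 4 + 5 + 4) / 4 = 18/4 = 4.5

Step 2 — sample variances and covariances s[i,j] = (1/(n-1)) · Σ_k (x_{k,i} - mean_i) · (x_{k,j} - mean_j), with n-1 = 3:
  s[A,A] = ((3.25)·(3.25) + (-3.75)·(-3.75) + (0.25)·(0.25) + (0.25)·(0.25)) / 3 = 24.75/3 = 8.25
  s[A,B] = ((3.25)·(0.5) + (-3.75)·(-0.5) + (0.25)·(0.5) + (0.25)·(-0.5)) / 3 = 3.5/3 = 1.1667
  s[B,B] = ((0.5)·(0.5) + (-0.5)·(-0.5) + (0.5)·(0.5) + (-0.5)·(-0.5)) / 3 = 1/3 = 0.3333
  Sample standard deviations s_i = √(s[i,i]):
  s(A) = √(8.25) = 2.8723
  s(B) = √(0.3333) = 0.5774

Step 3 — r_{ij} = s_{ij} / (s_i · s_j):
  r[A,A] = 1 (diagonal).
  r[A,B] = 1.1667 / (2.8723 · 0.5774) = 1.1667 / 1.6583 = 0.7035
  r[B,B] = 1 (diagonal).

R is symmetric with unit diagonal. Assembling:

R = [[1, 0.7035],
 [0.7035, 1]]


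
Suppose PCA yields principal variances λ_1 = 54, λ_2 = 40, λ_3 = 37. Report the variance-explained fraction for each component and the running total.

Step 1 — total variance = trace(Sigma) = Σ λ_i = 54 + 40 + 37 = 131.

Step 2 — fraction explained by component i = λ_i / Σ λ:
  PC1: 54/131 = 0.4122
  PC2: 40/131 = 0.3053
  PC3: 37/131 = 0.2824

Step 3 — cumulative fraction after k components = (λ_1 + ... + λ_k) / Σ λ:
  k = 1: 54/131 = 0.4122
  k = 2: (54 + 40)/131 = 94/131 = 0.7176
  k = 3: (54 + 40 + 37)/131 = 131/131 = 1

Summary (fraction, with percent):

explained: PC1 0.4122 (41.22%), PC2 0.3053 (30.53%), PC3 0.2824 (28.24%);  cumulative: 0.4122, 0.7176, 1


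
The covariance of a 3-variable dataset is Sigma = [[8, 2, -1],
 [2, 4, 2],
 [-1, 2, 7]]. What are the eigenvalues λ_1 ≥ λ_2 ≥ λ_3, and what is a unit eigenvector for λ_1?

Step 1 — characteristic polynomial p(λ) = det(λI - Sigma) = λ³ - tr·λ² + c_1·λ - det, where tr = trace, c_1 = sum of the principal 2×2 minors, det = det(Sigma):
  tr = 8 + 4 + 7 = 19,
  c_1 = (8·4 - (2)²) + (8·7 - (-1)²) + (4·7 - (2)²) = 28 + 55 + 24 = 107,
  det = 8·(4·7 - (2)²) - (2)·((2)·7 - (2)·(-1)) + (-1)·((2)·(2) - 4·(-1)) = 8·(24) - (2)·(16) + (-1)·(8) = 152.
  So p(λ) = λ³ - 19λ² + 107λ - 152.
Step 2 — look for an integer root (rational root theorem: any rational root is an integer divisor of 152). Testing λ = 8:
  p(8) = 512 - 1216 + 856 - 152 = 0  ✓
  Dividing out (λ - 8): p(λ) = (λ - 8)(λ² - 11λ + 19).
Step 3 — remaining eigenvalues from the quadratic λ² - 11λ + 19 = 0:
  Δ = 11² - 4·19 = 121 - 76 = 45,  λ = (11 ± √45)/2 = (11 ± 6.7082)/2 ≈ 8.8541 or 2.1459.
  Sorted: λ_1 = 8.8541,  λ_2 = 8,  λ_3 = 2.1459  (check: sum = 19 = tr ✓).

Step 4 — unit eigenvector for λ_1 ≈ 8.8541: v spans the null space of (Sigma - λ_1 I), whose rows are
  r_1 = (-0.8541, 2, -1),  r_2 = (2, -4.8541, 2),  r_3 = (-1, 2, -1.8541).
  v is orthogonal to every row, so take v ∝ r_1 × r_2 = ((2)·(2) - (-1)·(-4.8541), (-1)·(2) - (-0.8541)·(2), (-0.8541)·(-4.8541) - (2)·(2)) ≈ (-0.8541, -0.2918, 0.1459).
  Rescale (multiply by -1 so the first nonzero entry is positive): u = (0.8541, 0.2918, -0.1459).
  ||u|| = √((0.8541)² + (0.2918)² + (-0.1459)²) = √(0.8359) ≈ 0.9143,  v_1 = u/||u|| ≈ (0.9342, 0.3192, -0.1596) (||v_1|| = 1).

λ_1 = 8.8541,  λ_2 = 8,  λ_3 = 2.1459;  v_1 ≈ (0.9342, 0.3192, -0.1596)


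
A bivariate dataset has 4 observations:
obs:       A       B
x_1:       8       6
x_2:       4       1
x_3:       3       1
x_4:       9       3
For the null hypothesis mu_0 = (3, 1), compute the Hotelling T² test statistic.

Step 1 — sample mean vector:
  mean(A) = (8 + 4 + 3 + 9) / 4 = 24/4 = 6
  mean(B) = (6 + 1 + 1 + 3) / 4 = 11/4 = 2.75
  x̄ = (6, 2.75),  deviation x̄ - mu_0 = (6, 2.75) - (3, 1) = (3, 1.75).

Step 2 — sample covariance matrix, S[i,j] = (1/(n-1)) · Σ_k (x_{k,i} - mean_i) · (x_{k,j} - mean_j), divisor n-1 = 3:
  S[A,A] = ((2)·(2) + (-2)·(-2) + (-3)·(-3) + (3)·(3)) / 3 = 26/3 = 8.6667
  S[A,B] = ((2)·(3.25) + (-2)·(-1.75) + (-3)·(-1.75) + (3)·(0.25)) / 3 = 16/3 = 5.3333
  S[B,B] = ((3.25)·(3.25) + (-1.75)·(-1.75) + (-1.75)·(-1.75) + (0.25)·(0.25)) / 3 = 16.75/3 = 5.5833
  S = [[8.6667, 5.3333],
 [5.3333, 5.5833]].

Step 3 — invert S. det(S) = 8.6667·5.5833 - (5.3333)² = 19.9444.
  S^{-1} = (1/det) · [[d, -b], [-b, a]] = [[0.2799, -0.2674],
 [-0.2674, 0.4345]].

Step 4 — quadratic form (x̄ - mu_0)^T · S^{-1} · (x̄ - mu_0):
  S^{-1} · (x̄ - mu_0) = (0.3719, -0.0418),
  (x̄ - mu_0)^T · [...] = (3)·(0.3719) + (1.75)·(-0.0418) = 1.0425.

Step 5 — scale by n: T² = 4 · 1.0425 = 4.1699.

T² ≈ 4.1699


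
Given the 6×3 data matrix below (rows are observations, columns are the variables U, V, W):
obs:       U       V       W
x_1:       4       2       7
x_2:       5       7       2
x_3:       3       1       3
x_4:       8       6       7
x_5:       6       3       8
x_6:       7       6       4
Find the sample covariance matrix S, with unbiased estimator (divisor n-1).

Step 1 — column means:
  mean(U) = (4 + 5 + 3 + 8 + 6 + 7) / 6 = 33/6 = 5.5
  mean(V) = (2 + 7 + 1 + 6 + 3 + 6) / 6 = 25/6 = 4.1667
  mean(W) = (7 + 2 + 3 + 7 + 8 + 4) / 6 = 31/6 = 5.1667

Step 2 — sample covariance S[i,j] = (1/(n-1)) · Σ_k (x_{k,i} - mean_i) · (x_{k,j} - mean_j), with n-1 = 5.
  S[U,U] = ((-1.5)·(-1.5) + (-0.5)·(-0.5) + (-2.5)·(-2.5) + (2.5)·(2.5) + (0.5)·(0.5) + (1.5)·(1.5)) / 5 = 17.5/5 = 3.5
  S[U,V] = ((-1.5)·(-2.1667) + (-0.5)·(2.8333) + (-2.5)·(-3.1667) + (2.5)·(1.8333) + (0.5)·(-1.1667) + (1.5)·(1.8333)) / 5 = 16.5/5 = 3.3
  S[U,W] = ((-1.5)·(1.8333) + (-0.5)·(-3.1667) + (-2.5)·(-2.1667) + (2.5)·(1.8333) + (0.5)·(2.8333) + (1.5)·(-1.1667)) / 5 = 8.5/5 = 1.7
  S[V,V] = ((-2.1667)·(-2.1667) + (2.8333)·(2.8333) + (-3.1667)·(-3.1667) + (1.8333)·(1.8333) + (-1.1667)·(-1.1667) + (1.8333)·(1.8333)) / 5 = 30.8333/5 = 6.1667
  S[V,W] = ((-2.1667)·(1.8333) + (2.8333)·(-3.1667) + (-3.1667)·(-2.1667) + (1.8333)·(1.8333) + (-1.1667)·(2.8333) + (1.8333)·(-1.1667)) / 5 = -8.1667/5 = -1.6333
  S[W,W] = ((1.8333)·(1.8333) + (-3.1667)·(-3.1667) + (-2.1667)·(-2.1667) + (1.8333)·(1.8333) + (2.8333)·(2.8333) + (-1.1667)·(-1.1667)) / 5 = 30.8333/5 = 6.1667

S is symmetric (S[j,i] = S[i,j]). Assembling:

S = [[3.5, 3.3, 1.7],
 [3.3, 6.1667, -1.6333],
 [1.7, -1.6333, 6.1667]]


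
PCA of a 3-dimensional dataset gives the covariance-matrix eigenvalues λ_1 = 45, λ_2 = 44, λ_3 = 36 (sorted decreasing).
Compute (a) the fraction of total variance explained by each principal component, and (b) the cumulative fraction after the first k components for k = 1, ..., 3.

Step 1 — total variance = trace(Sigma) = Σ λ_i = 45 + 44 + 36 = 125.

Step 2 — fraction explained by component i = λ_i / Σ λ:
  PC1: 45/125 = 0.36
  PC2: 44/125 = 0.352
  PC3: 36/125 = 0.288

Step 3 — cumulative fraction after k components = (λ_1 + ... + λ_k) / Σ λ:
  k = 1: 45/125 = 0.36
  k = 2: (45 + 44)/125 = 89/125 = 0.712
  k = 3: (45 + 44 + 36)/125 = 125/125 = 1

Summary (fraction, with percent):

explained: PC1 0.36 (36%), PC2 0.352 (35.2%), PC3 0.288 (28.8%);  cumulative: 0.36, 0.712, 1


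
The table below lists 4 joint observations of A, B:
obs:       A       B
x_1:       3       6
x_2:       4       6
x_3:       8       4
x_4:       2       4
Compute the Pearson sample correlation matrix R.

Step 1 — column means:
  mean(A) = (3 + 4 + 8 + 2) / 4 = 17/4 = 4.25
  mean(B) = (6 + 6 + 4 + 4) / 4 = 20/4 = 5

Step 2 — sample variances and covariances s[i,j] = (1/(n-1)) · Σ_k (x_{k,i} - mean_i) · (x_{k,j} - mean_j), with n-1 = 3:
  s[A,A] = ((-1.25)·(-1.25) + (-0.25)·(-0.25) + (3.75)·(3.75) + (-2.25)·(-2.25)) / 3 = 20.75/3 = 6.9167
  s[A,B] = ((-1.25)·(1) + (-0.25)·(1) + (3.75)·(-1) + (-2.25)·(-1)) / 3 = -3/3 = -1
  s[B,B] = ((1)·(1) + (1)·(1) + (-1)·(-1) + (-1)·(-1)) / 3 = 4/3 = 1.3333
  Sample standard deviations s_i = √(s[i,i]):
  s(A) = √(6.9167) = 2.63
  s(B) = √(1.3333) = 1.1547

Step 3 — r_{ij} = s_{ij} / (s_i · s_j):
  r[A,A] = 1 (diagonal).
  r[A,B] = -1 / (2.63 · 1.1547) = -1 / 3.0368 = -0.3293
  r[B,B] = 1 (diagonal).

R is symmetric with unit diagonal. Assembling:

R = [[1, -0.3293],
 [-0.3293, 1]]


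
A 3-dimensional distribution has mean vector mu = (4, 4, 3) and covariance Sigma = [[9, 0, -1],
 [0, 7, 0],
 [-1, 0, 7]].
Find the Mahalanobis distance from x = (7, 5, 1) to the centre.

Step 1 — centre the observation: (x - mu) = (3, 1, -2).

Step 2 — invert Sigma (cofactor / det for 3×3, or solve directly):
  Sigma^{-1} = [[0.1129, 0, 0.0161],
 [0, 0.1429, 0],
 [0.0161, 0, 0.1452]].

Step 3 — form the quadratic (x - mu)^T · Sigma^{-1} · (x - mu):
  Sigma^{-1} · (x - mu) = (0.3065, 0.1429, -0.2419).
  (x - mu)^T · [Sigma^{-1} · (x - mu)] = (3)·(0.3065) + (1)·(0.1429) + (-2)·(-0.2419) = 1.5461.

Step 4 — take square root: d = √(1.5461) ≈ 1.2434.

d(x, mu) = √(1.5461) ≈ 1.2434


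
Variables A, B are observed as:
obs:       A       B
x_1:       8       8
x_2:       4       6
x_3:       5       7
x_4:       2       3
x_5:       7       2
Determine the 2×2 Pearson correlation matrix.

Step 1 — column means:
  mean(A) = (8 + 4 + 5 + 2 + 7) / 5 = 26/5 = 5.2
  mean(B) = (8 + 6 + 7 + 3 + 2) / 5 = 26/5 = 5.2

Step 2 — sample variances and covariances s[i,j] = (1/(n-1)) · Σ_k (x_{k,i} - mean_i) · (x_{k,j} - mean_j), with n-1 = 4:
  s[A,A] = ((2.8)·(2.8) + (-1.2)·(-1.2) + (-0.2)·(-0.2) + (-3.2)·(-3.2) + (1.8)·(1.8)) / 4 = 22.8/4 = 5.7
  s[A,B] = ((2.8)·(2.8) + (-1.2)·(0.8) + (-0.2)·(1.8) + (-3.2)·(-2.2) + (1.8)·(-3.2)) / 4 = 7.8/4 = 1.95
  s[B,B] = ((2.8)·(2.8) + (0.8)·(0.8) + (1.8)·(1.8) + (-2.2)·(-2.2) + (-3.2)·(-3.2)) / 4 = 26.8/4 = 6.7
  Sample standard deviations s_i = √(s[i,i]):
  s(A) = √(5.7) = 2.3875
  s(B) = √(6.7) = 2.5884

Step 3 — r_{ij} = s_{ij} / (s_i · s_j):
  r[A,A] = 1 (diagonal).
  r[A,B] = 1.95 / (2.3875 · 2.5884) = 1.95 / 6.1798 = 0.3155
  r[B,B] = 1 (diagonal).

R is symmetric with unit diagonal. Assembling:

R = [[1, 0.3155],
 [0.3155, 1]]


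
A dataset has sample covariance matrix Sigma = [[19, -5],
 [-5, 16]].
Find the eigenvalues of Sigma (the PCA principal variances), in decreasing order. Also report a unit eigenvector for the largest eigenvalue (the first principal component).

Step 1 — characteristic polynomial of 2×2 Sigma:
  det(Sigma - λI) = λ² - trace · λ + det = 0.
  trace = 19 + 16 = 35, det = 19·16 - (-5)² = 279.
Step 2 — discriminant:
  Δ = trace² - 4·det = 1225 - 1116 = 109.
Step 3 — eigenvalues:
  λ = (trace ± √Δ)/2 = (35 ± 10.4403)/2,
  λ_1 = 22.7202,  λ_2 = 12.2798.

Step 4 — unit eigenvector for λ_1: solve (Sigma - λ_1 I)v = 0. First row:
  (19 - 22.7202)·v_x + (-5)·v_y = 0, i.e. (-3.7202)·v_x + (-5)·v_y = 0,
  so v ∝ (b, λ_1 - a) = (-5, 3.7202); multiply by -1 so the first entry is positive: u = (5, -3.7202).
  ||u|| = √((5)² + (-3.7202)²) = √(38.8395) ≈ 6.2321,
  v_1 = u/||u|| ≈ (0.8023, -0.5969) (||v_1|| = 1).

λ_1 = 22.7202,  λ_2 = 12.2798;  v_1 ≈ (0.8023, -0.5969)


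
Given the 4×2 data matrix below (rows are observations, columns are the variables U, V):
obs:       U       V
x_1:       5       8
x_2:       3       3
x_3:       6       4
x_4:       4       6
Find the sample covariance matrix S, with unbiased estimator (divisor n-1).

Step 1 — column means:
  mean(U) = (5 + 3 + 6 + 4) / 4 = 18/4 = 4.5
  mean(V) = (8 + 3 + 4 + 6) / 4 = 21/4 = 5.25

Step 2 — sample covariance S[i,j] = (1/(n-1)) · Σ_k (x_{k,i} - mean_i) · (x_{k,j} - mean_j), with n-1 = 3.
  S[U,U] = ((0.5)·(0.5) + (-1.5)·(-1.5) + (1.5)·(1.5) + (-0.5)·(-0.5)) / 3 = 5/3 = 1.6667
  S[U,V] = ((0.5)·(2.75) + (-1.5)·(-2.25) + (1.5)·(-1.25) + (-0.5)·(0.75)) / 3 = 2.5/3 = 0.8333
  S[V,V] = ((2.75)·(2.75) + (-2.25)·(-2.25) + (-1.25)·(-1.25) + (0.75)·(0.75)) / 3 = 14.75/3 = 4.9167

S is symmetric (S[j,i] = S[i,j]). Assembling:

S = [[1.6667, 0.8333],
 [0.8333, 4.9167]]


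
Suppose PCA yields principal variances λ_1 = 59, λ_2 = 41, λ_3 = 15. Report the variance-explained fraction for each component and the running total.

Step 1 — total variance = trace(Sigma) = Σ λ_i = 59 + 41 + 15 = 115.

Step 2 — fraction explained by component i = λ_i / Σ λ:
  PC1: 59/115 = 0.513
  PC2: 41/115 = 0.3565
  PC3: 15/115 = 0.1304

Step 3 — cumulative fraction after k components = (λ_1 + ... + λ_k) / Σ λ:
  k = 1: 59/115 = 0.513
  k = 2: (59 + 41)/115 = 100/115 = 0.8696
  k = 3: (59 + 41 + 15)/115 = 115/115 = 1

Summary (fraction, with percent):

explained: PC1 0.513 (51.3%), PC2 0.3565 (35.65%), PC3 0.1304 (13.04%);  cumulative: 0.513, 0.8696, 1


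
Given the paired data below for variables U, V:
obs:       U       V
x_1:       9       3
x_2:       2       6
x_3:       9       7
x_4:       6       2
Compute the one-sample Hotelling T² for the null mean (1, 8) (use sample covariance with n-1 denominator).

Step 1 — sample mean vector:
  mean(U) = (9 + 2 + 9 + 6) / 4 = 26/4 = 6.5
  mean(V) = (3 + 6 + 7 + 2) / 4 = 18/4 = 4.5
  x̄ = (6.5, 4.5),  deviation x̄ - mu_0 = (6.5, 4.5) - (1, 8) = (5.5, -3.5).

Step 2 — sample covariance matrix, S[i,j] = (1/(n-1)) · Σ_k (x_{k,i} - mean_i) · (x_{k,j} - mean_j), divisor n-1 = 3:
  S[U,U] = ((2.5)·(2.5) + (-4.5)·(-4.5) + (2.5)·(2.5) + (-0.5)·(-0.5)) / 3 = 33/3 = 11
  S[U,V] = ((2.5)·(-1.5) + (-4.5)·(1.5) + (2.5)·(2.5) + (-0.5)·(-2.5)) / 3 = -3/3 = -1
  S[V,V] = ((-1.5)·(-1.5) + (1.5)·(1.5) + (2.5)·(2.5) + (-2.5)·(-2.5)) / 3 = 17/3 = 5.6667
  S = [[11, -1],
 [-1, 5.6667]].

Step 3 — invert S. det(S) = 11·5.6667 - (-1)² = 61.3333.
  S^{-1} = (1/det) · [[d, -b], [-b, a]] = [[0.0924, 0.0163],
 [0.0163, 0.1793]].

Step 4 — quadratic form (x̄ - mu_0)^T · S^{-1} · (x̄ - mu_0):
  S^{-1} · (x̄ - mu_0) = (0.4511, -0.538),
  (x̄ - mu_0)^T · [...] = (5.5)·(0.4511) + (-3.5)·(-0.538) = 4.3641.

Step 5 — scale by n: T² = 4 · 4.3641 = 17.4565.

T² ≈ 17.4565


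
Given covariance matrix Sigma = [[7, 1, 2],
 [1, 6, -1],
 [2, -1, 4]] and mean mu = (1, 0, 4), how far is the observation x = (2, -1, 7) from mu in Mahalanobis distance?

Step 1 — centre the observation: (x - mu) = (1, -1, 3).

Step 2 — invert Sigma (cofactor / det for 3×3, or solve directly):
  Sigma^{-1} = [[0.1783, -0.0465, -0.1008],
 [-0.0465, 0.186, 0.0698],
 [-0.1008, 0.0698, 0.3178]].

Step 3 — form the quadratic (x - mu)^T · Sigma^{-1} · (x - mu):
  Sigma^{-1} · (x - mu) = (-0.0775, -0.0233, 0.7829).
  (x - mu)^T · [Sigma^{-1} · (x - mu)] = (1)·(-0.0775) + (-1)·(-0.0233) + (3)·(0.7829) = 2.2946.

Step 4 — take square root: d = √(2.2946) ≈ 1.5148.

d(x, mu) = √(2.2946) ≈ 1.5148


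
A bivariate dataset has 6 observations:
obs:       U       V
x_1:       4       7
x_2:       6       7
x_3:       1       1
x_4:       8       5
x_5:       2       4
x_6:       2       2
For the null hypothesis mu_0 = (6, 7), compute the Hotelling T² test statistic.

Step 1 — sample mean vector:
  mean(U) = (4 + 6 + 1 + 8 + 2 + 2) / 6 = 23/6 = 3.8333
  mean(V) = (7 + 7 + 1 + 5 + 4 + 2) / 6 = 26/6 = 4.3333
  x̄ = (3.8333, 4.3333),  deviation x̄ - mu_0 = (3.8333, 4.3333) - (6, 7) = (-2.1667, -2.6667).

Step 2 — sample covariance matrix, S[i,j] = (1/(n-1)) · Σ_k (x_{k,i} - mean_i) · (x_{k,j} - mean_j), divisor n-1 = 5:
  S[U,U] = ((0.1667)·(0.1667) + (2.1667)·(2.1667) + (-2.8333)·(-2.8333) + (4.1667)·(4.1667) + (-1.8333)·(-1.8333) + (-1.8333)·(-1.8333)) / 5 = 36.8333/5 = 7.3667
  S[U,V] = ((0.1667)·(2.6667) + (2.1667)·(2.6667) + (-2.8333)·(-3.3333) + (4.1667)·(0.6667) + (-1.8333)·(-0.3333) + (-1.8333)·(-2.3333)) / 5 = 23.3333/5 = 4.6667
  S[V,V] = ((2.6667)·(2.6667) + (2.6667)·(2.6667) + (-3.3333)·(-3.3333) + (0.6667)·(0.6667) + (-0.3333)·(-0.3333) + (-2.3333)·(-2.3333)) / 5 = 31.3333/5 = 6.2667
  S = [[7.3667, 4.6667],
 [4.6667, 6.2667]].

Step 3 — invert S. det(S) = 7.3667·6.2667 - (4.6667)² = 24.3867.
  S^{-1} = (1/det) · [[d, -b], [-b, a]] = [[0.257, -0.1914],
 [-0.1914, 0.3021]].

Step 4 — quadratic form (x̄ - mu_0)^T · S^{-1} · (x̄ - mu_0):
  S^{-1} · (x̄ - mu_0) = (-0.0465, -0.3909),
  (x̄ - mu_0)^T · [...] = (-2.1667)·(-0.0465) + (-2.6667)·(-0.3909) = 1.1432.

Step 5 — scale by n: T² = 6 · 1.1432 = 6.8589.

T² ≈ 6.8589


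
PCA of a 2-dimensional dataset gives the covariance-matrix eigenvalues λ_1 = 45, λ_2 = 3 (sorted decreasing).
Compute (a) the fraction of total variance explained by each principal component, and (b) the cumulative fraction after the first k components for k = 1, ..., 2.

Step 1 — total variance = trace(Sigma) = Σ λ_i = 45 + 3 = 48.

Step 2 — fraction explained by component i = λ_i / Σ λ:
  PC1: 45/48 = 0.9375
  PC2: 3/48 = 0.0625

Step 3 — cumulative fraction after k components = (λ_1 + ... + λ_k) / Σ λ:
  k = 1: 45/48 = 0.9375
  k = 2: (45 + 3)/48 = 48/48 = 1

Summary (fraction, with percent):

explained: PC1 0.9375 (93.75%), PC2 0.0625 (6.25%);  cumulative: 0.9375, 1


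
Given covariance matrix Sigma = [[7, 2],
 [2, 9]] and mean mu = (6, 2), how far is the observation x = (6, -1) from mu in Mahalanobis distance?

Step 1 — centre the observation: (x - mu) = (0, -3).

Step 2 — invert Sigma. det(Sigma) = 7·9 - (2)² = 59.
  Sigma^{-1} = (1/det) · [[d, -b], [-b, a]] = [[0.1525, -0.0339],
 [-0.0339, 0.1186]].

Step 3 — form the quadratic (x - mu)^T · Sigma^{-1} · (x - mu):
  Sigma^{-1} · (x - mu) = (0.1017, -0.3559).
  (x - mu)^T · [Sigma^{-1} · (x - mu)] = (0)·(0.1017) + (-3)·(-0.3559) = 1.0678.

Step 4 — take square root: d = √(1.0678) ≈ 1.0333.

d(x, mu) = √(1.0678) ≈ 1.0333


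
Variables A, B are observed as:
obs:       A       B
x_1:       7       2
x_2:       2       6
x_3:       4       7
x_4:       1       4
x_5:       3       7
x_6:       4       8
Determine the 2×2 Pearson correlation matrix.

Step 1 — column means:
  mean(A) = (7 + 2 + 4 + 1 + 3 + 4) / 6 = 21/6 = 3.5
  mean(B) = (2 + 6 + 7 + 4 + 7 + 8) / 6 = 34/6 = 5.6667

Step 2 — sample variances and covariances s[i,j] = (1/(n-1)) · Σ_k (x_{k,i} - mean_i) · (x_{k,j} - mean_j), with n-1 = 5:
  s[A,A] = ((3.5)·(3.5) + (-1.5)·(-1.5) + (0.5)·(0.5) + (-2.5)·(-2.5) + (-0.5)·(-0.5) + (0.5)·(0.5)) / 5 = 21.5/5 = 4.3
  s[A,B] = ((3.5)·(-3.6667) + (-1.5)·(0.3333) + (0.5)·(1.3333) + (-2.5)·(-1.6667) + (-0.5)·(1.3333) + (0.5)·(2.3333)) / 5 = -8/5 = -1.6
  s[B,B] = ((-3.6667)·(-3.6667) + (0.3333)·(0.3333) + (1.3333)·(1.3333) + (-1.6667)·(-1.6667) + (1.3333)·(1.3333) + (2.3333)·(2.3333)) / 5 = 25.3333/5 = 5.0667
  Sample standard deviations s_i = √(s[i,i]):
  s(A) = √(4.3) = 2.0736
  s(B) = √(5.0667) = 2.2509

Step 3 — r_{ij} = s_{ij} / (s_i · s_j):
  r[A,A] = 1 (diagonal).
  r[A,B] = -1.6 / (2.0736 · 2.2509) = -1.6 / 4.6676 = -0.3428
  r[B,B] = 1 (diagonal).

R is symmetric with unit diagonal. Assembling:

R = [[1, -0.3428],
 [-0.3428, 1]]


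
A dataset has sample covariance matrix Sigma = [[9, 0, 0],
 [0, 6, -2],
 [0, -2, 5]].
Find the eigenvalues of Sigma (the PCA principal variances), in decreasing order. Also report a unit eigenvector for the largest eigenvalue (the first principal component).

Step 1 — characteristic polynomial p(λ) = det(λI - Sigma) = λ³ - tr·λ² + c_1·λ - det, where tr = trace, c_1 = sum of the principal 2×2 minors, det = det(Sigma):
  tr = 9 + 6 + 5 = 20,
  c_1 = (9·6 - (0)²) + (9·5 - (0)²) + (6·5 - (-2)²) = 54 + 45 + 26 = 125,
  det = 9·(6·5 - (-2)²) - (0)·((0)·5 - (-2)·(0)) + (0)·((0)·(-2) - 6·(0)) = 9·(26) - (0)·(0) + (0)·(0) = 234.
  So p(λ) = λ³ - 20λ² + 125λ - 234.
Step 2 — look for an integer root (rational root theorem: any rational root is an integer divisor of 234). Testing λ = 9:
  p(9) = 729 - 1620 + 1125 - 234 = 0  ✓
  Dividing out (λ - 9): p(λ) = (λ - 9)(λ² - 11λ + 26).
Step 3 — remaining eigenvalues from the quadratic λ² - 11λ + 26 = 0:
  Δ = 11² - 4·26 = 121 - 104 = 17,  λ = (11 ± √17)/2 = (11 ± 4.1231)/2 ≈ 7.5616 or 3.4384.
  Sorted: λ_1 = 9,  λ_2 = 7.5616,  λ_3 = 3.4384  (check: sum = 20 = tr ✓).

Step 4 — unit eigenvector for λ_1 = 9: v spans the null space of (Sigma - λ_1 I), whose rows are
  r_1 = (0, 0, 0),  r_2 = (0, -3, -2),  r_3 = (0, -2, -4).
  v is orthogonal to every row, so take v ∝ r_2 × r_3 = ((-3)·(-4) - (-2)·(-2), (-2)·(0) - (0)·(-4), (0)·(-2) - (-3)·(0)) = (8, 0, 0).
  Rescale (divide by 8): u = (1, 0, 0).
  ||u|| = √((1)² + (0)² + (0)²) = √(1) = 1,  v_1 = u/||u|| ≈ (1, 0, 0) (||v_1|| = 1).

λ_1 = 9,  λ_2 = 7.5616,  λ_3 = 3.4384;  v_1 ≈ (1, 0, 0)


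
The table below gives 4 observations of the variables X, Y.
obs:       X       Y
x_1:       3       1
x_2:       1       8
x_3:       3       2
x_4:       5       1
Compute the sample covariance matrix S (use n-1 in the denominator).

Step 1 — column means:
  mean(X) = (3 + 1 + 3 + 5) / 4 = 12/4 = 3
  mean(Y) = (1 + 8 + 2 + 1) / 4 = 12/4 = 3

Step 2 — sample covariance S[i,j] = (1/(n-1)) · Σ_k (x_{k,i} - mean_i) · (x_{k,j} - mean_j), with n-1 = 3.
  S[X,X] = ((0)·(0) + (-2)·(-2) + (0)·(0) + (2)·(2)) / 3 = 8/3 = 2.6667
  S[X,Y] = ((0)·(-2) + (-2)·(5) + (0)·(-1) + (2)·(-2)) / 3 = -14/3 = -4.6667
  S[Y,Y] = ((-2)·(-2) + (5)·(5) + (-1)·(-1) + (-2)·(-2)) / 3 = 34/3 = 11.3333

S is symmetric (S[j,i] = S[i,j]). Assembling:

S = [[2.6667, -4.6667],
 [-4.6667, 11.3333]]


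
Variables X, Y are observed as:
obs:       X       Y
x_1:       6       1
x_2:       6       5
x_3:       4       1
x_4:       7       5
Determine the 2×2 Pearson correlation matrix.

Step 1 — column means:
  mean(X) = (6 + 6 + 4 + 7) / 4 = 23/4 = 5.75
  mean(Y) = (1 + 5 + 1 + 5) / 4 = 12/4 = 3

Step 2 — sample variances and covariances s[i,j] = (1/(n-1)) · Σ_k (x_{k,i} - mean_i) · (x_{k,j} - mean_j), with n-1 = 3:
  s[X,X] = ((0.25)·(0.25) + (0.25)·(0.25) + (-1.75)·(-1.75) + (1.25)·(1.25)) / 3 = 4.75/3 = 1.5833
  s[X,Y] = ((0.25)·(-2) + (0.25)·(2) + (-1.75)·(-2) + (1.25)·(2)) / 3 = 6/3 = 2
  s[Y,Y] = ((-2)·(-2) + (2)·(2) + (-2)·(-2) + (2)·(2)) / 3 = 16/3 = 5.3333
  Sample standard deviations s_i = √(s[i,i]):
  s(X) = √(1.5833) = 1.2583
  s(Y) = √(5.3333) = 2.3094

Step 3 — r_{ij} = s_{ij} / (s_i · s_j):
  r[X,X] = 1 (diagonal).
  r[X,Y] = 2 / (1.2583 · 2.3094) = 2 / 2.9059 = 0.6882
  r[Y,Y] = 1 (diagonal).

R is symmetric with unit diagonal. Assembling:

R = [[1, 0.6882],
 [0.6882, 1]]


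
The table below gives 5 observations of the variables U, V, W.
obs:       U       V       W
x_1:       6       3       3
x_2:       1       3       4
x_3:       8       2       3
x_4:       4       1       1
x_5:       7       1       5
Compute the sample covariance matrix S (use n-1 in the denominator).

Step 1 — column means:
  mean(U) = (6 + 1 + 8 + 4 + 7) / 5 = 26/5 = 5.2
  mean(V) = (3 + 3 + 2 + 1 + 1) / 5 = 10/5 = 2
  mean(W) = (3 + 4 + 3 + 1 + 5) / 5 = 16/5 = 3.2

Step 2 — sample covariance S[i,j] = (1/(n-1)) · Σ_k (x_{k,i} - mean_i) · (x_{k,j} - mean_j), with n-1 = 4.
  S[U,U] = ((0.8)·(0.8) + (-4.2)·(-4.2) + (2.8)·(2.8) + (-1.2)·(-1.2) + (1.8)·(1.8)) / 4 = 30.8/4 = 7.7
  S[U,V] = ((0.8)·(1) + (-4.2)·(1) + (2.8)·(0) + (-1.2)·(-1) + (1.8)·(-1)) / 4 = -4/4 = -1
  S[U,W] = ((0.8)·(-0.2) + (-4.2)·(0.8) + (2.8)·(-0.2) + (-1.2)·(-2.2) + (1.8)·(1.8)) / 4 = 1.8/4 = 0.45
  S[V,V] = ((1)·(1) + (1)·(1) + (0)·(0) + (-1)·(-1) + (-1)·(-1)) / 4 = 4/4 = 1
  S[V,W] = ((1)·(-0.2) + (1)·(0.8) + (0)·(-0.2) + (-1)·(-2.2) + (-1)·(1.8)) / 4 = 1/4 = 0.25
  S[W,W] = ((-0.2)·(-0.2) + (0.8)·(0.8) + (-0.2)·(-0.2) + (-2.2)·(-2.2) + (1.8)·(1.8)) / 4 = 8.8/4 = 2.2

S is symmetric (S[j,i] = S[i,j]). Assembling:

S = [[7.7, -1, 0.45],
 [-1, 1, 0.25],
 [0.45, 0.25, 2.2]]


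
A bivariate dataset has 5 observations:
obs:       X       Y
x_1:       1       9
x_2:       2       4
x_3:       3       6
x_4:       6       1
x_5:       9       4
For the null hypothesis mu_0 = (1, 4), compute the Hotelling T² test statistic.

Step 1 — sample mean vector:
  mean(X) = (1 + 2 + 3 + 6 + 9) / 5 = 21/5 = 4.2
  mean(Y) = (9 + 4 + 6 + 1 + 4) / 5 = 24/5 = 4.8
  x̄ = (4.2, 4.8),  deviation x̄ - mu_0 = (4.2, 4.8) - (1, 4) = (3.2, 0.8).

Step 2 — sample covariance matrix, S[i,j] = (1/(n-1)) · Σ_k (x_{k,i} - mean_i) · (x_{k,j} - mean_j), divisor n-1 = 4:
  S[X,X] = ((-3.2)·(-3.2) + (-2.2)·(-2.2) + (-1.2)·(-1.2) + (1.8)·(1.8) + (4.8)·(4.8)) / 4 = 42.8/4 = 10.7
  S[X,Y] = ((-3.2)·(4.2) + (-2.2)·(-0.8) + (-1.2)·(1.2) + (1.8)·(-3.8) + (4.8)·(-0.8)) / 4 = -23.8/4 = -5.95
  S[Y,Y] = ((4.2)·(4.2) + (-0.8)·(-0.8) + (1.2)·(1.2) + (-3.8)·(-3.8) + (-0.8)·(-0.8)) / 4 = 34.8/4 = 8.7
  S = [[10.7, -5.95],
 [-5.95, 8.7]].

Step 3 — invert S. det(S) = 10.7·8.7 - (-5.95)² = 57.6875.
  S^{-1} = (1/det) · [[d, -b], [-b, a]] = [[0.1508, 0.1031],
 [0.1031, 0.1855]].

Step 4 — quadratic form (x̄ - mu_0)^T · S^{-1} · (x̄ - mu_0):
  S^{-1} · (x̄ - mu_0) = (0.5651, 0.4784),
  (x̄ - mu_0)^T · [...] = (3.2)·(0.5651) + (0.8)·(0.4784) = 2.1911.

Step 5 — scale by n: T² = 5 · 2.1911 = 10.9556.

T² ≈ 10.9556


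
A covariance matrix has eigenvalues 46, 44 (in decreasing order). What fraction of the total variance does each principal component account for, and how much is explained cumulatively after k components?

Step 1 — total variance = trace(Sigma) = Σ λ_i = 46 + 44 = 90.

Step 2 — fraction explained by component i = λ_i / Σ λ:
  PC1: 46/90 = 0.5111
  PC2: 44/90 = 0.4889

Step 3 — cumulative fraction after k components = (λ_1 + ... + λ_k) / Σ λ:
  k = 1: 46/90 = 0.5111
  k = 2: (46 + 44)/90 = 90/90 = 1

Summary (fraction, with percent):

explained: PC1 0.5111 (51.11%), PC2 0.4889 (48.89%);  cumulative: 0.5111, 1


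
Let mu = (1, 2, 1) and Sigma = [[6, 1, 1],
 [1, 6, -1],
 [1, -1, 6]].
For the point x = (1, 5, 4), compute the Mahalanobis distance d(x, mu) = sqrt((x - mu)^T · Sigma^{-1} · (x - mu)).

Step 1 — centre the observation: (x - mu) = (0, 3, 3).

Step 2 — invert Sigma (cofactor / det for 3×3, or solve directly):
  Sigma^{-1} = [[0.1786, -0.0357, -0.0357],
 [-0.0357, 0.1786, 0.0357],
 [-0.0357, 0.0357, 0.1786]].

Step 3 — form the quadratic (x - mu)^T · Sigma^{-1} · (x - mu):
  Sigma^{-1} · (x - mu) = (-0.2143, 0.6429, 0.6429).
  (x - mu)^T · [Sigma^{-1} · (x - mu)] = (0)·(-0.2143) + (3)·(0.6429) + (3)·(0.6429) = 3.8571.

Step 4 — take square root: d = √(3.8571) ≈ 1.964.

d(x, mu) = √(3.8571) ≈ 1.964


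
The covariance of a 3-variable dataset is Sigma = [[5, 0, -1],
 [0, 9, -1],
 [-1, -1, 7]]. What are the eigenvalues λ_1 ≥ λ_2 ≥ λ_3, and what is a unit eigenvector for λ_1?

Step 1 — characteristic polynomial p(λ) = det(λI - Sigma) = λ³ - tr·λ² + c_1·λ - det, where tr = trace, c_1 = sum of the principal 2×2 minors, det = det(Sigma):
  tr = 5 + 9 + 7 = 21,
  c_1 = (5·9 - (0)²) + (5·7 - (-1)²) + (9·7 - (-1)²) = 45 + 34 + 62 = 141,
  det = 5·(9·7 - (-1)²) - (0)·((0)·7 - (-1)·(-1)) + (-1)·((0)·(-1) - 9·(-1)) = 5·(62) - (0)·(-1) + (-1)·(9) = 301.
  So p(λ) = λ³ - 21λ² + 141λ - 301.
Step 2 — look for an integer root (rational root theorem: any rational root is an integer divisor of 301). Testing λ = 7:
  p(7) = 343 - 1029 + 987 - 301 = 0  ✓
  Dividing out (λ - 7): p(λ) = (λ - 7)(λ² - 14λ + 43).
Step 3 — remaining eigenvalues from the quadratic λ² - 14λ + 43 = 0:
  Δ = 14² - 4·43 = 196 - 172 = 24,  λ = (14 ± √24)/2 = (14 ± 4.899)/2 ≈ 9.4495 or 4.5505.
  Sorted: λ_1 = 9.4495,  λ_2 = 7,  λ_3 = 4.5505  (check: sum = 21 = tr ✓).

Step 4 — unit eigenvector for λ_1 ≈ 9.4495: v spans the null space of (Sigma - λ_1 I), whose rows are
  r_1 = (-4.4495, 0, -1),  r_2 = (0, -0.4495, -1),  r_3 = (-1, -1, -2.4495).
  v is orthogonal to every row, so take v ∝ r_1 × r_2 = ((0)·(-1) - (-1)·(-0.4495), (-1)·(0) - (-4.4495)·(-1), (-4.4495)·(-0.4495) - (0)·(0)) ≈ (-0.4495, -4.4495, 2).
  Rescale (multiply by -1 so the first nonzero entry is positive): u = (0.4495, 4.4495, -2).
  ||u|| = √((0.4495)² + (4.4495)² + (-2)²) = √(24) ≈ 4.899,  v_1 = u/||u|| ≈ (0.0918, 0.9082, -0.4082) (||v_1|| = 1).

λ_1 = 9.4495,  λ_2 = 7,  λ_3 = 4.5505;  v_1 ≈ (0.0918, 0.9082, -0.4082)
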